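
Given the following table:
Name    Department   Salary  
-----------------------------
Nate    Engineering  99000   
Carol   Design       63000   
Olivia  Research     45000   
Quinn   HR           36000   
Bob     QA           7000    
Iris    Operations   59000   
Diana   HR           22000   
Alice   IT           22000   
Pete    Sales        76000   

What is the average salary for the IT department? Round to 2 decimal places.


IT department members:
  Alice: 22000
Sum = 22000
Count = 1
Average = 22000 / 1 = 22000.00

ANSWER: 22000.00


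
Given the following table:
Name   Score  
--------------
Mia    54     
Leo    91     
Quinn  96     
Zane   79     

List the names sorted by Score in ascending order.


Sorting by Score (ascending):
  Mia: 54
  Zane: 79
  Leo: 91
  Quinn: 96


ANSWER: Mia, Zane, Leo, Quinn


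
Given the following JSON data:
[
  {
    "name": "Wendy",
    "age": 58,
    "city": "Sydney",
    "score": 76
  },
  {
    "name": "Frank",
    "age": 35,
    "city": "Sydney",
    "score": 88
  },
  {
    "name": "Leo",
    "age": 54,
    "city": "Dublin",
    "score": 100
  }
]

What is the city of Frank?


Looking up record where name = Frank
Record index: 1
Field 'city' = Sydney

ANSWER: Sydney


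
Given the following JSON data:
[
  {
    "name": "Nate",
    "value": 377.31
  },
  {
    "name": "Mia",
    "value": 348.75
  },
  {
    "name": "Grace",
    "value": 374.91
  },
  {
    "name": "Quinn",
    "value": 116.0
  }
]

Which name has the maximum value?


Comparing values:
  Nate: 377.31
  Mia: 348.75
  Grace: 374.91
  Quinn: 116.0
Maximum: Nate (377.31)

ANSWER: Nate


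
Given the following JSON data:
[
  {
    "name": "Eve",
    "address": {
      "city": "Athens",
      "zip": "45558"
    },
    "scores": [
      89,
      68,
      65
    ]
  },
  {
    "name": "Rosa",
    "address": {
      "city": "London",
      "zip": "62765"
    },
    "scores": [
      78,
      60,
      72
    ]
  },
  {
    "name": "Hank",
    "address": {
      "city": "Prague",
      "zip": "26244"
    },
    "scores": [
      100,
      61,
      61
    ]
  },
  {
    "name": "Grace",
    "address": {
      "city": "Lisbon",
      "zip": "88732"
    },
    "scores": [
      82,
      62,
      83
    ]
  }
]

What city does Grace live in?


Path: records[3].address.city
Value: Lisbon

ANSWER: Lisbon


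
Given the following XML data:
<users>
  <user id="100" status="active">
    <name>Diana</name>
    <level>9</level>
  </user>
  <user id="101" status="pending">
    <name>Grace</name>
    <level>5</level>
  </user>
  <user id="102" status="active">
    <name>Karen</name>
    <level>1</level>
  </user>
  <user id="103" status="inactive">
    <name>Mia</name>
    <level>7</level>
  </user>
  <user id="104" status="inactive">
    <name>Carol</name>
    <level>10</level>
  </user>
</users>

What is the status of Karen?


Finding user with name = Karen
user id="102" status="active"

ANSWER: active


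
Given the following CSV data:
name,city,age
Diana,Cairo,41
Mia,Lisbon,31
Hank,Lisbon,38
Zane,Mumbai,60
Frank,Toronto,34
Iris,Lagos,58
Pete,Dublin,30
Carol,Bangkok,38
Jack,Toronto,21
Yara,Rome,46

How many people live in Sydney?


Scanning city column for 'Sydney':
Total matches: 0

ANSWER: 0


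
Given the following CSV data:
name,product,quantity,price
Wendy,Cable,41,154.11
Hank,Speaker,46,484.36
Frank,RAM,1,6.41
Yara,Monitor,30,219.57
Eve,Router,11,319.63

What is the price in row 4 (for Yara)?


Row 4: Yara
Column 'price' = 219.57

ANSWER: 219.57


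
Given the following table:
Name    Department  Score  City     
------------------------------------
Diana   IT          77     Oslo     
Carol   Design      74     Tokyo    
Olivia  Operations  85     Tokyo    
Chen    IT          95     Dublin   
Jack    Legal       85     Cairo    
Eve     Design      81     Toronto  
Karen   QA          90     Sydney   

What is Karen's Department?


Row 7: Karen
Department = QA

ANSWER: QA


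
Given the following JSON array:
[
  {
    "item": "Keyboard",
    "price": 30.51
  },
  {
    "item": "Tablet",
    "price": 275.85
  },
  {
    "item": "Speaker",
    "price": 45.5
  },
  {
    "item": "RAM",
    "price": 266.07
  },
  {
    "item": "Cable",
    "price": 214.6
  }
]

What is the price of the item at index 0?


Array index 0 -> Keyboard
price = 30.51

ANSWER: 30.51


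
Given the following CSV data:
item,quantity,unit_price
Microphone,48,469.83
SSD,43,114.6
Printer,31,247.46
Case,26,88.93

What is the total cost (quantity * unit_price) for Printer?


Row: Printer
quantity = 31
unit_price = 247.46
total = 31 * 247.46 = 7671.26

ANSWER: 7671.26


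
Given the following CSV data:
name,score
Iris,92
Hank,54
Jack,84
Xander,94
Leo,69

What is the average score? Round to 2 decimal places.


Scores: 92, 54, 84, 94, 69
Sum = 393
Count = 5
Average = 393 / 5 = 78.60

ANSWER: 78.60


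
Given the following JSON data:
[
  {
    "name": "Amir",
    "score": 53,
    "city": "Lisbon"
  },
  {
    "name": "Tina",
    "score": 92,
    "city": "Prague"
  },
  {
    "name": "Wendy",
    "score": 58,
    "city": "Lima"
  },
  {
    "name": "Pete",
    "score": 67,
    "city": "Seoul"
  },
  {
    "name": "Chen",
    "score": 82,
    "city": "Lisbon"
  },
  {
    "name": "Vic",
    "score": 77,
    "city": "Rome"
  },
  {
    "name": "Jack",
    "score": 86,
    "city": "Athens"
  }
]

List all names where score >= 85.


Filtering records where score >= 85:
  Amir (score=53) -> no
  Tina (score=92) -> YES
  Wendy (score=58) -> no
  Pete (score=67) -> no
  Chen (score=82) -> no
  Vic (score=77) -> no
  Jack (score=86) -> YES


ANSWER: Tina, Jack


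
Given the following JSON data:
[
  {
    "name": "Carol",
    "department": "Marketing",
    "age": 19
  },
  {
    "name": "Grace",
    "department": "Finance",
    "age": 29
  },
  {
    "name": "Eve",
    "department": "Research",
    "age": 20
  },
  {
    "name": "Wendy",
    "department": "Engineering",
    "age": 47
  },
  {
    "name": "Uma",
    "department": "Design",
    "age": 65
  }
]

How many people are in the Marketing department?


Scanning records for department = Marketing
  Record 0: Carol
Count: 1

ANSWER: 1


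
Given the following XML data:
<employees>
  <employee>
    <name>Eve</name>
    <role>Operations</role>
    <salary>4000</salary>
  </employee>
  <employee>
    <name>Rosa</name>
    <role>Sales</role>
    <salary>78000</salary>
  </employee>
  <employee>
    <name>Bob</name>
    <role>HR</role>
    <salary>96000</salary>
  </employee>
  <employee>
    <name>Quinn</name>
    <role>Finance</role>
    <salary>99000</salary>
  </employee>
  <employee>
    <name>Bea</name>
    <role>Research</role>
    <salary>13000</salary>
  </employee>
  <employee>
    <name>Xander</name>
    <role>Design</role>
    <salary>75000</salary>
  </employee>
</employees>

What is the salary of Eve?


Searching for <employee> with <name>Eve</name>
Found at position 1
<salary>4000</salary>

ANSWER: 4000


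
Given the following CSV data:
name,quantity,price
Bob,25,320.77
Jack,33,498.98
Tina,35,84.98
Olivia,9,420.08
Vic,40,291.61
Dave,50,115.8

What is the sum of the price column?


Values in 'price' column:
  Row 1: 320.77
  Row 2: 498.98
  Row 3: 84.98
  Row 4: 420.08
  Row 5: 291.61
  Row 6: 115.8
Sum = 320.77 + 498.98 + 84.98 + 420.08 + 291.61 + 115.8 = 1732.22

ANSWER: 1732.22


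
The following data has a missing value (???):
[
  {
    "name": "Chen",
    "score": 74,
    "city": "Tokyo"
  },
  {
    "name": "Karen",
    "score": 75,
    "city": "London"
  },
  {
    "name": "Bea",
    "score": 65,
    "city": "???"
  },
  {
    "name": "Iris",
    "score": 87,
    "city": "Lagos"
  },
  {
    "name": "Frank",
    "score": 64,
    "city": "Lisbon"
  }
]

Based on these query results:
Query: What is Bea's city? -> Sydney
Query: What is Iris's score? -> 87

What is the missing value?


The missing value is Bea's city
From query: Bea's city = Sydney

ANSWER: Sydney


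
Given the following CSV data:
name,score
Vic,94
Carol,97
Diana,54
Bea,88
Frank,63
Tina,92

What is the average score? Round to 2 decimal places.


Scores: 94, 97, 54, 88, 63, 92
Sum = 488
Count = 6
Average = 488 / 6 = 81.33

ANSWER: 81.33


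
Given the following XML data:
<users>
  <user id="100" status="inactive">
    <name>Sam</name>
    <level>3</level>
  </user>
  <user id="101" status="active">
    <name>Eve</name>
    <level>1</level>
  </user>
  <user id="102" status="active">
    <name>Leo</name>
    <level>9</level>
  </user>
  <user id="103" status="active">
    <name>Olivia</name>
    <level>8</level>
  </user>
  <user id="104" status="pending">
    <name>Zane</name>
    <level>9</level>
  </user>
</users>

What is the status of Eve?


Finding user with name = Eve
user id="101" status="active"

ANSWER: active


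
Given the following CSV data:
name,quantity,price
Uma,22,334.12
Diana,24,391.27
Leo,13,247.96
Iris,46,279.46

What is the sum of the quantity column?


Values in 'quantity' column:
  Row 1: 22
  Row 2: 24
  Row 3: 13
  Row 4: 46
Sum = 22 + 24 + 13 + 46 = 105

ANSWER: 105


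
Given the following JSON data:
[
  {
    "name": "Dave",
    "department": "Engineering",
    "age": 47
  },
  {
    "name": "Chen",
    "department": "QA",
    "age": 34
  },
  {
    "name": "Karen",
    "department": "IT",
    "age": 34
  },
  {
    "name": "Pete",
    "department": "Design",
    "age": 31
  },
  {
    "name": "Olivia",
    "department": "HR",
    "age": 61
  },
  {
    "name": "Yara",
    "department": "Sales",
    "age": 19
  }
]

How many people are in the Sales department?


Scanning records for department = Sales
  Record 5: Yara
Count: 1

ANSWER: 1


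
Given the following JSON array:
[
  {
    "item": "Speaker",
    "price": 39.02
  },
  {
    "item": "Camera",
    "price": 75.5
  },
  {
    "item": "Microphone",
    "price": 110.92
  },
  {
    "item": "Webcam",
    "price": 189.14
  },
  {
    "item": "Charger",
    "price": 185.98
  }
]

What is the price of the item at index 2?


Array index 2 -> Microphone
price = 110.92

ANSWER: 110.92


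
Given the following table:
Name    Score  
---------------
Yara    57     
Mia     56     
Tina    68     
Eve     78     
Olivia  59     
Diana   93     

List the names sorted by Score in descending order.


Sorting by Score (descending):
  Diana: 93
  Eve: 78
  Tina: 68
  Olivia: 59
  Yara: 57
  Mia: 56


ANSWER: Diana, Eve, Tina, Olivia, Yara, Mia


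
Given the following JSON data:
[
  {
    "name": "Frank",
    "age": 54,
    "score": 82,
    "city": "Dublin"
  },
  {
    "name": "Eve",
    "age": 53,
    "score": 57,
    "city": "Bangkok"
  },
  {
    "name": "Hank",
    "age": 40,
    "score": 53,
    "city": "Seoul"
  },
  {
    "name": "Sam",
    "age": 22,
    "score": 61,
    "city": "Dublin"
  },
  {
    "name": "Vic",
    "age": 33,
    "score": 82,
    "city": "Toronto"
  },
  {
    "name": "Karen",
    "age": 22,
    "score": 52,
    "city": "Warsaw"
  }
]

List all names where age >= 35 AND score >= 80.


Checking both conditions:
  Frank (age=54, score=82) -> YES
  Eve (age=53, score=57) -> no
  Hank (age=40, score=53) -> no
  Sam (age=22, score=61) -> no
  Vic (age=33, score=82) -> no
  Karen (age=22, score=52) -> no


ANSWER: Frank


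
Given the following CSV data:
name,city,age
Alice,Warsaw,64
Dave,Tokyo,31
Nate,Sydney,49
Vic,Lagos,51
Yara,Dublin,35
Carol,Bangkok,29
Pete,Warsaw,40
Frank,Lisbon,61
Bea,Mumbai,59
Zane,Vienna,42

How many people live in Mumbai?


Scanning city column for 'Mumbai':
  Row 9: Bea -> MATCH
Total matches: 1

ANSWER: 1


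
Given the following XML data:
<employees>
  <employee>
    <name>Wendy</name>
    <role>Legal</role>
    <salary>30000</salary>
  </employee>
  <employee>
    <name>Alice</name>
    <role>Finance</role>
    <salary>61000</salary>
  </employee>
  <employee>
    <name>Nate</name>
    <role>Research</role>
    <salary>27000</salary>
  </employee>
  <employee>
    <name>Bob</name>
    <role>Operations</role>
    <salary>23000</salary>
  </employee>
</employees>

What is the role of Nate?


Searching for <employee> with <name>Nate</name>
Found at position 3
<role>Research</role>

ANSWER: Research


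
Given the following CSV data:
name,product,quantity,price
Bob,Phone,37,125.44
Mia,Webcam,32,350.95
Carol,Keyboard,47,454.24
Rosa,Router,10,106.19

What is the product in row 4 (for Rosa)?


Row 4: Rosa
Column 'product' = Router

ANSWER: Router


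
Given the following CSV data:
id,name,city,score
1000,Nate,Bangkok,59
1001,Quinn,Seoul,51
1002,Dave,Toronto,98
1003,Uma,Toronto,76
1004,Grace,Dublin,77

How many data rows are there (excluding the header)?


Counting rows (excluding header):
Header: id,name,city,score
Data rows: 5

ANSWER: 5


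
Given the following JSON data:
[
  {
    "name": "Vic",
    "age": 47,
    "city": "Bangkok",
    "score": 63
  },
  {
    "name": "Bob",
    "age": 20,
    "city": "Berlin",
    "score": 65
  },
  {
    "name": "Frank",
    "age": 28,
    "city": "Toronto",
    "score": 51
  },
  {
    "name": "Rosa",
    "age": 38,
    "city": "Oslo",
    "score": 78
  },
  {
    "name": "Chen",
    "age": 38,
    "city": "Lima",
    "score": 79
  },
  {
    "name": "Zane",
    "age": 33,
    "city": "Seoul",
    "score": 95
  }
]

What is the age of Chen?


Looking up record where name = Chen
Record index: 4
Field 'age' = 38

ANSWER: 38


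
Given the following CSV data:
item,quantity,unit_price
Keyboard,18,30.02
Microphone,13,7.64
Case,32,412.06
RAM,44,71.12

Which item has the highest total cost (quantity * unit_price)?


Computing row totals:
  Keyboard: 540.36
  Microphone: 99.32
  Case: 13185.92
  RAM: 3129.28
Maximum: Case (13185.92)

ANSWER: Case


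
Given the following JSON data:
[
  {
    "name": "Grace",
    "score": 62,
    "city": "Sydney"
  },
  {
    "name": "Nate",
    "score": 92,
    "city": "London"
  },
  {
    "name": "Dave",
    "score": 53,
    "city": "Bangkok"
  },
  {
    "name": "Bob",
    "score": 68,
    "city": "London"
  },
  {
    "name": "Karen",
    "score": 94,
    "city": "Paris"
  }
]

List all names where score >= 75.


Filtering records where score >= 75:
  Grace (score=62) -> no
  Nate (score=92) -> YES
  Dave (score=53) -> no
  Bob (score=68) -> no
  Karen (score=94) -> YES


ANSWER: Nate, Karen


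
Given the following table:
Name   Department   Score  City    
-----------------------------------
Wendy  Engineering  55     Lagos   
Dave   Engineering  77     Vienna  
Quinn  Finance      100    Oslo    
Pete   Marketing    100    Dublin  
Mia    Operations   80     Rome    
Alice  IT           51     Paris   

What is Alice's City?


Row 6: Alice
City = Paris

ANSWER: Paris


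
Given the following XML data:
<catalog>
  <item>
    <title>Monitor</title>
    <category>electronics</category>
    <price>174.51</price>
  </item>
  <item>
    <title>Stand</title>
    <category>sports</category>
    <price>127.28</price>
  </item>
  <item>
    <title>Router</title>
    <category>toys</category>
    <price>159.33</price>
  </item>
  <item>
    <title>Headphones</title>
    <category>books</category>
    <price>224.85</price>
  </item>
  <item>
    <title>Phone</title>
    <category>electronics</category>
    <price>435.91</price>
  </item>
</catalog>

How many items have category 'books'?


Scanning <item> elements for <category>books</category>:
  Item 4: Headphones -> MATCH
Count: 1

ANSWER: 1


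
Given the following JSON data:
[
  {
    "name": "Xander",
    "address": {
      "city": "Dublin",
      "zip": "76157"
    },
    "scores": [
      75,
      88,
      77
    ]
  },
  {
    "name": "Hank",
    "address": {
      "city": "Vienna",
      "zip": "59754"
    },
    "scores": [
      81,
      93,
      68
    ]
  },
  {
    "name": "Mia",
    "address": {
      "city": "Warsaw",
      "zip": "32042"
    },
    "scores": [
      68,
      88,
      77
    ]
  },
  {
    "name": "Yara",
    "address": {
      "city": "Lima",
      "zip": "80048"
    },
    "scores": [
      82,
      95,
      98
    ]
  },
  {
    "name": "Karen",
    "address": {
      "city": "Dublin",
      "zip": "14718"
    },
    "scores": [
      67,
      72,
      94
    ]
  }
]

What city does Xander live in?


Path: records[0].address.city
Value: Dublin

ANSWER: Dublin


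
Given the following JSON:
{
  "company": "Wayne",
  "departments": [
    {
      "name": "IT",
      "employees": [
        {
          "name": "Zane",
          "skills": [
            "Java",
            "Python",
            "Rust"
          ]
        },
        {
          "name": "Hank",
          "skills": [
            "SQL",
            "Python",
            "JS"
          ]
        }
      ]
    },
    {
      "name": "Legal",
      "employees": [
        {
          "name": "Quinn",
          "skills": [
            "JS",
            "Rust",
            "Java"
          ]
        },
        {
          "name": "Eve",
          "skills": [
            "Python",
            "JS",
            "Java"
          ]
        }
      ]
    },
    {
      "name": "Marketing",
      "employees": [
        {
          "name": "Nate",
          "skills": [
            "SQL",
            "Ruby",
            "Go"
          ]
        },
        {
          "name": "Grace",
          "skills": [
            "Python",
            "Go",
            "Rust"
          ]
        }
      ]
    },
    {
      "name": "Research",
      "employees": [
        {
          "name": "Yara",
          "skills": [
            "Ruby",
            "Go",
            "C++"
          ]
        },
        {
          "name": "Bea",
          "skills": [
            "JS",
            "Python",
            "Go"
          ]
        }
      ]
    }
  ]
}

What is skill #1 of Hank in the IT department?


Path: departments[0].employees[1].skills[0]
Value: SQL

ANSWER: SQL


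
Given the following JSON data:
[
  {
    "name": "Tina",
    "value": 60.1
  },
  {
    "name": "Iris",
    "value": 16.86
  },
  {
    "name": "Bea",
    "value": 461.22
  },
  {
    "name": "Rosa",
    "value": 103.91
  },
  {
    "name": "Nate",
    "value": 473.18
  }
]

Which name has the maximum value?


Comparing values:
  Tina: 60.1
  Iris: 16.86
  Bea: 461.22
  Rosa: 103.91
  Nate: 473.18
Maximum: Nate (473.18)

ANSWER: Nate


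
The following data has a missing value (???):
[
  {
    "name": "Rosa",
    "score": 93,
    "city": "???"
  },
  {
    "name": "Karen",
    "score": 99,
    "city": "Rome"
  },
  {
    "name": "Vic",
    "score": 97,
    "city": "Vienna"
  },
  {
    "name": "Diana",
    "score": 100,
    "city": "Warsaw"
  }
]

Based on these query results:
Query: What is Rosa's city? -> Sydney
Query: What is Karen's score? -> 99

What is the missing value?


The missing value is Rosa's city
From query: Rosa's city = Sydney

ANSWER: Sydney


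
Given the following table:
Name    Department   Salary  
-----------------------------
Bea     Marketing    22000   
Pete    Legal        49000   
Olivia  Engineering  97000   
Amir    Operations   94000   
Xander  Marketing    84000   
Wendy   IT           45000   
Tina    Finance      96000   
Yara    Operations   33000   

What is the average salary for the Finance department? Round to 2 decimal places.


Finance department members:
  Tina: 96000
Sum = 96000
Count = 1
Average = 96000 / 1 = 96000.00

ANSWER: 96000.00


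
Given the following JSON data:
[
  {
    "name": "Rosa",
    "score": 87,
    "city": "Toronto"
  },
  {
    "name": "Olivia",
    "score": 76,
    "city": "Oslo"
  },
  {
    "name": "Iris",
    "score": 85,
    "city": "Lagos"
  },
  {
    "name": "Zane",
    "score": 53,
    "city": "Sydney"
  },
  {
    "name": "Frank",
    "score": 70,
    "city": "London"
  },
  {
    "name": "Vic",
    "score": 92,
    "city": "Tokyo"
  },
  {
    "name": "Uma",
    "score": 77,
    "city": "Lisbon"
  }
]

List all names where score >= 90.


Filtering records where score >= 90:
  Rosa (score=87) -> no
  Olivia (score=76) -> no
  Iris (score=85) -> no
  Zane (score=53) -> no
  Frank (score=70) -> no
  Vic (score=92) -> YES
  Uma (score=77) -> no


ANSWER: Vic


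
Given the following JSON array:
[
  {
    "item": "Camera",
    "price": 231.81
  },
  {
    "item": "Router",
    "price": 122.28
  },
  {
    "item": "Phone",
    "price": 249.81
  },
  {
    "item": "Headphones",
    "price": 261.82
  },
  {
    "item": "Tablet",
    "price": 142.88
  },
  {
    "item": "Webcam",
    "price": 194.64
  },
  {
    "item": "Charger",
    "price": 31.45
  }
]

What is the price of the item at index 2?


Array index 2 -> Phone
price = 249.81

ANSWER: 249.81


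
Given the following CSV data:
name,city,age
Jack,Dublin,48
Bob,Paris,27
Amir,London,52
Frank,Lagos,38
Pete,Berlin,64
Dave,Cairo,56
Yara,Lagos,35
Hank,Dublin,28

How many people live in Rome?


Scanning city column for 'Rome':
Total matches: 0

ANSWER: 0


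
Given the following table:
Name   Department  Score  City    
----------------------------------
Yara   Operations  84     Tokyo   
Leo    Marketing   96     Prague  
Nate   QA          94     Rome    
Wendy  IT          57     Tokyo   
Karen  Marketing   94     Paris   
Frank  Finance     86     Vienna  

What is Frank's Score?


Row 6: Frank
Score = 86

ANSWER: 86


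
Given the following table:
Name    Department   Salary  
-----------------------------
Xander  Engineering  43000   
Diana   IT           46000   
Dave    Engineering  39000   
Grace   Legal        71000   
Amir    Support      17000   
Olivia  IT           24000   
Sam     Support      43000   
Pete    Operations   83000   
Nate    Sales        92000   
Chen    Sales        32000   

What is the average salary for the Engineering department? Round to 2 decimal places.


Engineering department members:
  Xander: 43000
  Dave: 39000
Sum = 82000
Count = 2
Average = 82000 / 2 = 41000.00

ANSWER: 41000.00


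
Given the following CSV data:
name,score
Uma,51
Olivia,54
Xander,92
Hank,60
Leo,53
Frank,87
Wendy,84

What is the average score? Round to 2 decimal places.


Scores: 51, 54, 92, 60, 53, 87, 84
Sum = 481
Count = 7
Average = 481 / 7 = 68.71

ANSWER: 68.71


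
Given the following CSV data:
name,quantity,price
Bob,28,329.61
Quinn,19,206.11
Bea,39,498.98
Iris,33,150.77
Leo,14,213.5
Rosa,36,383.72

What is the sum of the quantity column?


Values in 'quantity' column:
  Row 1: 28
  Row 2: 19
  Row 3: 39
  Row 4: 33
  Row 5: 14
  Row 6: 36
Sum = 28 + 19 + 39 + 33 + 14 + 36 = 169

ANSWER: 169


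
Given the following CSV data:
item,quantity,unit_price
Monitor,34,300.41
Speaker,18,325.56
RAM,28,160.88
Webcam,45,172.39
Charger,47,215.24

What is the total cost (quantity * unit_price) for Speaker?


Row: Speaker
quantity = 18
unit_price = 325.56
total = 18 * 325.56 = 5860.08

ANSWER: 5860.08


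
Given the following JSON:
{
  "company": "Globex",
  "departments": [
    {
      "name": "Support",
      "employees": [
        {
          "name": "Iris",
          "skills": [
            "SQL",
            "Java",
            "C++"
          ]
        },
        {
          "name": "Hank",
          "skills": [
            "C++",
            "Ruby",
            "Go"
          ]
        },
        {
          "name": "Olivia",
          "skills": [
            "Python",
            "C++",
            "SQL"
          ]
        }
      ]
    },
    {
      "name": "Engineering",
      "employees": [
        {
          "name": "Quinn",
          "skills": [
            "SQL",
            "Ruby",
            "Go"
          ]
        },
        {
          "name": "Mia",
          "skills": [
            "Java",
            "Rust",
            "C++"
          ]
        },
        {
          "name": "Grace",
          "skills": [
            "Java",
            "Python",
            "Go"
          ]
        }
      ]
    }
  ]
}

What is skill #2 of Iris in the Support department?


Path: departments[0].employees[0].skills[1]
Value: Java

ANSWER: Java


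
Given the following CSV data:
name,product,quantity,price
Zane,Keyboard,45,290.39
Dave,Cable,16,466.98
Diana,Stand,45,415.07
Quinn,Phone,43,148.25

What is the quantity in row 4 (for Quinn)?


Row 4: Quinn
Column 'quantity' = 43

ANSWER: 43


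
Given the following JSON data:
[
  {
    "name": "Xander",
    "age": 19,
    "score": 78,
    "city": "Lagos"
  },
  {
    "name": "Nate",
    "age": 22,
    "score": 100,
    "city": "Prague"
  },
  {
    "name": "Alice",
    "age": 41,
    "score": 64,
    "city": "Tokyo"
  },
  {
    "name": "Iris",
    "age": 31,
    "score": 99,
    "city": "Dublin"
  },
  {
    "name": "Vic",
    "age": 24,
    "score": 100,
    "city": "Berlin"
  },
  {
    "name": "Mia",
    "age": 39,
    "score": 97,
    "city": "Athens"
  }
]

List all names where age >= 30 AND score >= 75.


Checking both conditions:
  Xander (age=19, score=78) -> no
  Nate (age=22, score=100) -> no
  Alice (age=41, score=64) -> no
  Iris (age=31, score=99) -> YES
  Vic (age=24, score=100) -> no
  Mia (age=39, score=97) -> YES


ANSWER: Iris, Mia


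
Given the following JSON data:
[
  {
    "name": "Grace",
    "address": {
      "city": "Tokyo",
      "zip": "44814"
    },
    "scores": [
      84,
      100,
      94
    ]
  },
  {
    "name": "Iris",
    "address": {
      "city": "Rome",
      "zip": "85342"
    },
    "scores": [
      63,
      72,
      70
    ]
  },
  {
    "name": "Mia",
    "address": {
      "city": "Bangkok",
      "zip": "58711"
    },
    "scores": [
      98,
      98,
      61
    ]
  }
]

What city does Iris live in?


Path: records[1].address.city
Value: Rome

ANSWER: Rome


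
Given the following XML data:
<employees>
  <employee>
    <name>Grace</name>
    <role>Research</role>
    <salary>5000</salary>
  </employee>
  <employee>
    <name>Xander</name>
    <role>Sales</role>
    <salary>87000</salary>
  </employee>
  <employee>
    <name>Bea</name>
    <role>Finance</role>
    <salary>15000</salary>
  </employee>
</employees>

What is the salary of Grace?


Searching for <employee> with <name>Grace</name>
Found at position 1
<salary>5000</salary>

ANSWER: 5000


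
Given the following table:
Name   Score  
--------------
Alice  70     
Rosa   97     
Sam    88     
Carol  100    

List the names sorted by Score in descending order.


Sorting by Score (descending):
  Carol: 100
  Rosa: 97
  Sam: 88
  Alice: 70


ANSWER: Carol, Rosa, Sam, Alice


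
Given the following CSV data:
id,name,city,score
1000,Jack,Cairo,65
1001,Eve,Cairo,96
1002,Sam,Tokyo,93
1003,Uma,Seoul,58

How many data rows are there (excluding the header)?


Counting rows (excluding header):
Header: id,name,city,score
Data rows: 4

ANSWER: 4


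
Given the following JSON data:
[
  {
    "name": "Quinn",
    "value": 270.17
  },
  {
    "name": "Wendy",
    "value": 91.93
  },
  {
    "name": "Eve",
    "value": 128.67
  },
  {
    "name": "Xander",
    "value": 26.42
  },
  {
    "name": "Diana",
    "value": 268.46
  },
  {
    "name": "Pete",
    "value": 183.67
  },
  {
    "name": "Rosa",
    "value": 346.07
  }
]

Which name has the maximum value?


Comparing values:
  Quinn: 270.17
  Wendy: 91.93
  Eve: 128.67
  Xander: 26.42
  Diana: 268.46
  Pete: 183.67
  Rosa: 346.07
Maximum: Rosa (346.07)

ANSWER: Rosa


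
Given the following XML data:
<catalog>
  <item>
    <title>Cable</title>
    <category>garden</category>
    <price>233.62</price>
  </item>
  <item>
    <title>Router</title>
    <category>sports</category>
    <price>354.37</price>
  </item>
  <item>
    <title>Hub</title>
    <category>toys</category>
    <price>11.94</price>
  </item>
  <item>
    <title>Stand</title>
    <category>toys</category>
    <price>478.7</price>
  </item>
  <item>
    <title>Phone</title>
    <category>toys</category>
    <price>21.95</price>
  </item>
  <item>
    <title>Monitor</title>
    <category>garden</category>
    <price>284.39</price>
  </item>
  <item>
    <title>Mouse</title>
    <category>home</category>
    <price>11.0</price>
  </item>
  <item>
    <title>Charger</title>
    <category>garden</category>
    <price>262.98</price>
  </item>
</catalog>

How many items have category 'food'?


Scanning <item> elements for <category>food</category>:
Count: 0

ANSWER: 0


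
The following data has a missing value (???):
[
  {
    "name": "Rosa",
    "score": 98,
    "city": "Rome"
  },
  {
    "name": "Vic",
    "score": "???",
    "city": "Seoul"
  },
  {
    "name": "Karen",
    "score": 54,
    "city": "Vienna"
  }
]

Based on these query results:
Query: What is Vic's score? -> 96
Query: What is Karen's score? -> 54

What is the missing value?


The missing value is Vic's score
From query: Vic's score = 96

ANSWER: 96


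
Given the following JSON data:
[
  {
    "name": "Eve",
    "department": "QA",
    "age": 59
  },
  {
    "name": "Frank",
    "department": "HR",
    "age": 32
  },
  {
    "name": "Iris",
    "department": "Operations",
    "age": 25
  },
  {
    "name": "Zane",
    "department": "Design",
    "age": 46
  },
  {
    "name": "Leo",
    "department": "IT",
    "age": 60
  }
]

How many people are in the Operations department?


Scanning records for department = Operations
  Record 2: Iris
Count: 1

ANSWER: 1


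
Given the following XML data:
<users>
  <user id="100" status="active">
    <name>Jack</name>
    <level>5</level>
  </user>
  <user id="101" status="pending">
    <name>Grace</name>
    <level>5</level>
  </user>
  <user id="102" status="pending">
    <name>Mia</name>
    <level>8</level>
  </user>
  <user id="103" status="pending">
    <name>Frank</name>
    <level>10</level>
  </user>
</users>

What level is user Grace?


Finding user: Grace
<level>5</level>

ANSWER: 5


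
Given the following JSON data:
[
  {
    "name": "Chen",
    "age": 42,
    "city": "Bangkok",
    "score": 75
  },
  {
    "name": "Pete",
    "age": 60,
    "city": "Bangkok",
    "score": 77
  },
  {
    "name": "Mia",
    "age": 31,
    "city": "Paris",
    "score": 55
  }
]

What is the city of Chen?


Looking up record where name = Chen
Record index: 0
Field 'city' = Bangkok

ANSWER: Bangkok


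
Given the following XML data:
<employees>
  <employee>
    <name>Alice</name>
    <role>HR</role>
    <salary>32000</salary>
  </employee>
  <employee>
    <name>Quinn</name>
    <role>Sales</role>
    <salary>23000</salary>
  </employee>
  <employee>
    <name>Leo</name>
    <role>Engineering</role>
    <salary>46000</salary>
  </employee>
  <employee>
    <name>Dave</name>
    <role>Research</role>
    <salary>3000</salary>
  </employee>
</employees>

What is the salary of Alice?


Searching for <employee> with <name>Alice</name>
Found at position 1
<salary>32000</salary>

ANSWER: 32000


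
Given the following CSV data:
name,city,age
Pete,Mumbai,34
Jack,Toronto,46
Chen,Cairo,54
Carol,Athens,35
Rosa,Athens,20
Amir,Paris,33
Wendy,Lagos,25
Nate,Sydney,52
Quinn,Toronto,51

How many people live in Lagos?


Scanning city column for 'Lagos':
  Row 7: Wendy -> MATCH
Total matches: 1

ANSWER: 1


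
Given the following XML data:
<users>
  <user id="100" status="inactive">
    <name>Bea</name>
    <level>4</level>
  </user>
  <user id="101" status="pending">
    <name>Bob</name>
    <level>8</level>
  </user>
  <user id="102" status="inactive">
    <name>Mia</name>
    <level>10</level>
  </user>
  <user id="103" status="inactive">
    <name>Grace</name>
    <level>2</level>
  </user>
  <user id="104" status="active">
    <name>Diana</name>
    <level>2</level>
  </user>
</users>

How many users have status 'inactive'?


Counting users with status='inactive':
  Bea (id=100) -> MATCH
  Mia (id=102) -> MATCH
  Grace (id=103) -> MATCH
Count: 3

ANSWER: 3


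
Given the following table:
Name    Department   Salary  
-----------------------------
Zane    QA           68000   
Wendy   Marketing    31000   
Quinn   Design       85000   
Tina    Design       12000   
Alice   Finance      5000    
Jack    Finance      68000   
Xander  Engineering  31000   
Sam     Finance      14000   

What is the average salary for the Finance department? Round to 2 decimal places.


Finance department members:
  Alice: 5000
  Jack: 68000
  Sam: 14000
Sum = 87000
Count = 3
Average = 87000 / 3 = 29000.00

ANSWER: 29000.00


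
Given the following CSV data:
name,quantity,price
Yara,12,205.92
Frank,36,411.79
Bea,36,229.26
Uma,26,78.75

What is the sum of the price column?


Values in 'price' column:
  Row 1: 205.92
  Row 2: 411.79
  Row 3: 229.26
  Row 4: 78.75
Sum = 205.92 + 411.79 + 229.26 + 78.75 = 925.72

ANSWER: 925.72


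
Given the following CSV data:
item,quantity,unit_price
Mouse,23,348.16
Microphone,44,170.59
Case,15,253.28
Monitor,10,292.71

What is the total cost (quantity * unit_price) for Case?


Row: Case
quantity = 15
unit_price = 253.28
total = 15 * 253.28 = 3799.2

ANSWER: 3799.2


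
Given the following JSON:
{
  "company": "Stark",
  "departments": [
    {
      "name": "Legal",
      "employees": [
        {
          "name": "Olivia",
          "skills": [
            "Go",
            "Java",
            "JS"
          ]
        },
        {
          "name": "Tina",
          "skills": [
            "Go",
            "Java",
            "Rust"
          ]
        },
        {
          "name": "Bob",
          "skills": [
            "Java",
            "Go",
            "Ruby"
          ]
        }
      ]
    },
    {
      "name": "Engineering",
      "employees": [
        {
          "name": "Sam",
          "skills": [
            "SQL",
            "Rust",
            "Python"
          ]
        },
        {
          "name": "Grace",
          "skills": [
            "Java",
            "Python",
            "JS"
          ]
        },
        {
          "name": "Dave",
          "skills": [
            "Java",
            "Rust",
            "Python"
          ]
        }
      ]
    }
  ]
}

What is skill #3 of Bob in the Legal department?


Path: departments[0].employees[2].skills[2]
Value: Ruby

ANSWER: Ruby


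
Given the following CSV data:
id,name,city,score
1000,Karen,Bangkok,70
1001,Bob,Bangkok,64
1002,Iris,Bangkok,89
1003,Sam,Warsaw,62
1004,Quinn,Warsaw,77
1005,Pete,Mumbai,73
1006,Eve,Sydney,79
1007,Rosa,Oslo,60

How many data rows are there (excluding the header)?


Counting rows (excluding header):
Header: id,name,city,score
Data rows: 8

ANSWER: 8


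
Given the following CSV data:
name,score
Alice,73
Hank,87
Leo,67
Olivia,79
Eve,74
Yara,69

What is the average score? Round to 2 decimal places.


Scores: 73, 87, 67, 79, 74, 69
Sum = 449
Count = 6
Average = 449 / 6 = 74.83

ANSWER: 74.83


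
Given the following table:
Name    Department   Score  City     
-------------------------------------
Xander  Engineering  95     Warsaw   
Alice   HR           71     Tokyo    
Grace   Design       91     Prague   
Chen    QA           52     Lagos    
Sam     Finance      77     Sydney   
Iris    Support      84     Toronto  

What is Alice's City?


Row 2: Alice
City = Tokyo

ANSWER: Tokyo


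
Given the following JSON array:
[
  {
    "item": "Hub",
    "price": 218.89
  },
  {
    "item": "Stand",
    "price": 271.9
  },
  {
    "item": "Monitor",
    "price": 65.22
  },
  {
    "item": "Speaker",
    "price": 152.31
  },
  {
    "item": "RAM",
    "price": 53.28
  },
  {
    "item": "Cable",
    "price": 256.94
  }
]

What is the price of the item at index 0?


Array index 0 -> Hub
price = 218.89

ANSWER: 218.89


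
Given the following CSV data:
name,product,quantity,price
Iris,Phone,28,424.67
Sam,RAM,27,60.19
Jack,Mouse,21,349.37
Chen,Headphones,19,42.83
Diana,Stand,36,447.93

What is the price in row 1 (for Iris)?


Row 1: Iris
Column 'price' = 424.67

ANSWER: 424.67


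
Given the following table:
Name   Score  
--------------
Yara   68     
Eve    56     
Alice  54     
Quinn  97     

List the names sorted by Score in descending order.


Sorting by Score (descending):
  Quinn: 97
  Yara: 68
  Eve: 56
  Alice: 54


ANSWER: Quinn, Yara, Eve, Alice


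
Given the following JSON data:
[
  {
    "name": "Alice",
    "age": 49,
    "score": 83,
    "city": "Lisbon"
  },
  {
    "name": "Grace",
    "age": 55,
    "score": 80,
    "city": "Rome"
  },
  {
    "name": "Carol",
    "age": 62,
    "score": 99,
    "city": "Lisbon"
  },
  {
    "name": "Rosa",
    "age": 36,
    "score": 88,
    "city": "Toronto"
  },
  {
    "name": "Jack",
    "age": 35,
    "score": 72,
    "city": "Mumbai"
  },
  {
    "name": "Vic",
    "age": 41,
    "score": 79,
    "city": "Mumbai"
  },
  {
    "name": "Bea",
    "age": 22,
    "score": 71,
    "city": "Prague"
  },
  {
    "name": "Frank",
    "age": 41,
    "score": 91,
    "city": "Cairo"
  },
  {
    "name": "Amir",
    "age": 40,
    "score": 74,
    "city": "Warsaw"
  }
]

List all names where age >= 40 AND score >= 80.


Checking both conditions:
  Alice (age=49, score=83) -> YES
  Grace (age=55, score=80) -> YES
  Carol (age=62, score=99) -> YES
  Rosa (age=36, score=88) -> no
  Jack (age=35, score=72) -> no
  Vic (age=41, score=79) -> no
  Bea (age=22, score=71) -> no
  Frank (age=41, score=91) -> YES
  Amir (age=40, score=74) -> no


ANSWER: Alice, Grace, Carol, Frank


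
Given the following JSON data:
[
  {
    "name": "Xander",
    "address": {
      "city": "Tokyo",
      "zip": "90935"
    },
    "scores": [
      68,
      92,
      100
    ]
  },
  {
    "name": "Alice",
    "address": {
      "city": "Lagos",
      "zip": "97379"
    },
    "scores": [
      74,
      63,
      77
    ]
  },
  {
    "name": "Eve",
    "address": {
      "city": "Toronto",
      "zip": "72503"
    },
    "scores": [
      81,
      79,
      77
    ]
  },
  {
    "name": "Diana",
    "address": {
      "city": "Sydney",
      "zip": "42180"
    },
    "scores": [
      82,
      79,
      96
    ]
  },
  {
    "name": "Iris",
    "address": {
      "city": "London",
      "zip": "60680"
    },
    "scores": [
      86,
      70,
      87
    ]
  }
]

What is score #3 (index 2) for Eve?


Path: records[2].scores[2]
Value: 77

ANSWER: 77


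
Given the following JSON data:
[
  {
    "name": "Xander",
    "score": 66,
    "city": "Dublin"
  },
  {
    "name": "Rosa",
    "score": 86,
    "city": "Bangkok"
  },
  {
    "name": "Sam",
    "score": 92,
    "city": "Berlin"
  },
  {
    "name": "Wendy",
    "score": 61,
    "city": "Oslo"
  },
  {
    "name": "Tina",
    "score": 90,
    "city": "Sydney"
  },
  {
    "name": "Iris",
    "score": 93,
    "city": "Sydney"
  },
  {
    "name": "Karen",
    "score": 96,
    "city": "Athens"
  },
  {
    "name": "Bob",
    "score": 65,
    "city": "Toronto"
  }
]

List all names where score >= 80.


Filtering records where score >= 80:
  Xander (score=66) -> no
  Rosa (score=86) -> YES
  Sam (score=92) -> YES
  Wendy (score=61) -> no
  Tina (score=90) -> YES
  Iris (score=93) -> YES
  Karen (score=96) -> YES
  Bob (score=65) -> no


ANSWER: Rosa, Sam, Tina, Iris, Karen


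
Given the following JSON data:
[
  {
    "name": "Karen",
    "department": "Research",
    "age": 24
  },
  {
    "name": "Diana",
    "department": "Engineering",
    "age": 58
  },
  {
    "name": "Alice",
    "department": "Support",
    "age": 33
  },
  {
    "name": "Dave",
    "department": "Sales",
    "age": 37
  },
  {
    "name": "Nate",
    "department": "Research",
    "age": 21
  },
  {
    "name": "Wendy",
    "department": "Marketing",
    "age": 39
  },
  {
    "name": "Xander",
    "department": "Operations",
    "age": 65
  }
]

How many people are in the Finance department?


Scanning records for department = Finance
  No matches found
Count: 0

ANSWER: 0


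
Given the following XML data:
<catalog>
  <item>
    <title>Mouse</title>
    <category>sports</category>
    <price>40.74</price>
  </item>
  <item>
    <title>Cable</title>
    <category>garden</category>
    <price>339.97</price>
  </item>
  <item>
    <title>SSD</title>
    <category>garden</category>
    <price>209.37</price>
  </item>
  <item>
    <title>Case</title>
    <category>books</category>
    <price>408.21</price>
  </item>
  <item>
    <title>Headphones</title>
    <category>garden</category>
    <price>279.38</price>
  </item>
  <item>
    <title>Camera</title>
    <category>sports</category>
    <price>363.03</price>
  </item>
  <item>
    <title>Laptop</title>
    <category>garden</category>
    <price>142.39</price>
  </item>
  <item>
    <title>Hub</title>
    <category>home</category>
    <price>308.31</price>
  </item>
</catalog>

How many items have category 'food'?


Scanning <item> elements for <category>food</category>:
Count: 0

ANSWER: 0
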